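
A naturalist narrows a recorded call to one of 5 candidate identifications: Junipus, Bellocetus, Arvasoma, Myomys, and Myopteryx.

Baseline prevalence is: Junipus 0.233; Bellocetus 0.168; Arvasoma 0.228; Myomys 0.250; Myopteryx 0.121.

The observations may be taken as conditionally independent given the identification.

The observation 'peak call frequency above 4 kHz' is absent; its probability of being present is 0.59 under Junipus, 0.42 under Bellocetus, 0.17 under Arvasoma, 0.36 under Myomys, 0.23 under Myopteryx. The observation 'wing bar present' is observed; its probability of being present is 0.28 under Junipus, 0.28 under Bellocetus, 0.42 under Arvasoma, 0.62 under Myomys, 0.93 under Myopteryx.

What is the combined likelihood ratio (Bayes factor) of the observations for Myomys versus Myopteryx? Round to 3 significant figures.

0.554

Take the product of per-observation likelihoods under each hypothesis (using 1 − P(present | H) for each absent observation), then divide.
  Myomys: (1 − 0.36) × 0.62 = 0.3968
  Myopteryx: (1 − 0.23) × 0.93 = 0.7161
Bayes factor = 0.3968 / 0.7161 ≈ 0.554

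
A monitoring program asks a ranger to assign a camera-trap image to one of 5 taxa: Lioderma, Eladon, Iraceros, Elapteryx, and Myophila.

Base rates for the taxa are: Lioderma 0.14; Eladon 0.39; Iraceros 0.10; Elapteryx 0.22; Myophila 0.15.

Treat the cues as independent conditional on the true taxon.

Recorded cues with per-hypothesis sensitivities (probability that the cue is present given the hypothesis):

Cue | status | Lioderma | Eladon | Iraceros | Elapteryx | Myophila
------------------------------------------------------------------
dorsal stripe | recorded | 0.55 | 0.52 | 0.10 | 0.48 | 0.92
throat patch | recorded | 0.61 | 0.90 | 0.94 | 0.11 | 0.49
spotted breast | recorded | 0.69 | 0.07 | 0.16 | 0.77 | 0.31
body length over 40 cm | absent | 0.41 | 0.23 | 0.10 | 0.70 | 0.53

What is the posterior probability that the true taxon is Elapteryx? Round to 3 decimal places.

For each hypothesis, the unnormalized posterior weight is prior × product of the cue likelihoods (using 1 − P(present | H) for each absent cue):
  Lioderma: 0.14 × 0.55 × 0.61 × 0.69 × (1 − 0.41) = 0.019121
  Eladon: 0.39 × 0.52 × 0.90 × 0.07 × (1 − 0.23) = 0.0098378
  Iraceros: 0.10 × 0.10 × 0.94 × 0.16 × (1 − 0.10) = 0.0013536
  Elapteryx: 0.22 × 0.48 × 0.11 × 0.77 × (1 − 0.70) = 0.0026833
  Myophila: 0.15 × 0.92 × 0.49 × 0.31 × (1 − 0.53) = 0.0098522
Marginal likelihood of the evidence = 0.042848.
P(Elapteryx | evidence) = 0.0026833 / 0.042848 ≈ 0.063.

0.063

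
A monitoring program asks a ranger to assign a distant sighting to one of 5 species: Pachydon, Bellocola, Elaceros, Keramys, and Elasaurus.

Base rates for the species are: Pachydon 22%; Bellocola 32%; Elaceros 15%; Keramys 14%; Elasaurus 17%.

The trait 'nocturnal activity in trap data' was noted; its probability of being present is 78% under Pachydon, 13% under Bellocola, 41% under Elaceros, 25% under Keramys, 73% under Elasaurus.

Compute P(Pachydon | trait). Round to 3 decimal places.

0.396

By Bayes' rule, the unnormalized weight for each hypothesis is prior × likelihood:
  Pachydon: 0.22 × 0.78 = 0.1716
  Bellocola: 0.32 × 0.13 = 0.0416
  Elaceros: 0.15 × 0.41 = 0.0615
  Keramys: 0.14 × 0.25 = 0.035
  Elasaurus: 0.17 × 0.73 = 0.1241
The unnormalized weights sum to 0.4338.
P(Pachydon | evidence) = 0.1716 / 0.4338 ≈ 0.396.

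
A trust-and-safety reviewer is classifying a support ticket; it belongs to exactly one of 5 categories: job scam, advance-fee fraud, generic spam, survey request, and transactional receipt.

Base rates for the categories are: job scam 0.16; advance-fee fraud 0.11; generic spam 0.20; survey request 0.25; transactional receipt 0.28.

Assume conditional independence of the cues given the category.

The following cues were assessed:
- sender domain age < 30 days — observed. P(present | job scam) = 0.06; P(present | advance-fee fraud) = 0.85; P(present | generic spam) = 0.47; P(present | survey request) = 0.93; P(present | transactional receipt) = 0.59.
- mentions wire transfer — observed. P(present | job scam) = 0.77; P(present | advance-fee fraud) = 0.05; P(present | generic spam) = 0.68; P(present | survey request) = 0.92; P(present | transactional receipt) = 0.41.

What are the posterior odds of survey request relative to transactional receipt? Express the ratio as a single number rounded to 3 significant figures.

3.16

The normalizing constant cancels in an odds ratio, so compute prior × likelihood for the two hypotheses only:
  survey request: 0.25 × 0.93 × 0.92 = 0.2139
  transactional receipt: 0.28 × 0.59 × 0.41 = 0.067732
Odds(survey request : transactional receipt) = 0.2139 / 0.067732 ≈ 3.16.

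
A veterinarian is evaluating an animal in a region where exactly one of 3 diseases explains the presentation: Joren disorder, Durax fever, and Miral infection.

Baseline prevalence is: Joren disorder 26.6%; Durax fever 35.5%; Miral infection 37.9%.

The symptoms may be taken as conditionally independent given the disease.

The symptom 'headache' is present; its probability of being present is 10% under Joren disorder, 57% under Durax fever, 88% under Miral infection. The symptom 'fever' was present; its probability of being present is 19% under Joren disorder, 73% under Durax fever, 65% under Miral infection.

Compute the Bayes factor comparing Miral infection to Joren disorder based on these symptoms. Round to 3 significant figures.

30.1

Joint likelihood of the symptom pattern under each hypothesis:
  Miral infection: 0.88 × 0.65 = 0.572
  Joren disorder: 0.10 × 0.19 = 0.019
Bayes factor = 0.572 / 0.019 ≈ 30.1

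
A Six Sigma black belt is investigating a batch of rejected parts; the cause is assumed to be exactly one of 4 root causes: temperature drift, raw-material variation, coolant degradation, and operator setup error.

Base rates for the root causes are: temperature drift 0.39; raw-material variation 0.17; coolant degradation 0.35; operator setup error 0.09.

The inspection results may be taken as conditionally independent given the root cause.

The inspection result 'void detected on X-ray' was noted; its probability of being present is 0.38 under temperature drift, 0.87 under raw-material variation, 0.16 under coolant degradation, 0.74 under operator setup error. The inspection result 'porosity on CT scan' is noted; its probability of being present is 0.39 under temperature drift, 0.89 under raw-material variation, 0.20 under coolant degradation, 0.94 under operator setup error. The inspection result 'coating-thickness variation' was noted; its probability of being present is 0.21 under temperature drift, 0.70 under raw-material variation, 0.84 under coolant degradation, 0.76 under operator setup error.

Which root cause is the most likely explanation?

Multiply each prior by the joint likelihood of the inspection result pattern:
  temperature drift: 0.39 × 0.38 × 0.39 × 0.21 = 0.012138
  raw-material variation: 0.17 × 0.87 × 0.89 × 0.70 = 0.092142
  coolant degradation: 0.35 × 0.16 × 0.20 × 0.84 = 0.009408
  operator setup error: 0.09 × 0.74 × 0.94 × 0.76 = 0.047579
Normalizing constant Z = 0.012138 + 0.092142 + 0.009408 + 0.047579 = 0.16127.
P(temperature drift | evidence) ≈ 0.012138 / 0.16127 ≈ 0.075
P(raw-material variation | evidence) ≈ 0.092142 / 0.16127 ≈ 0.571
P(coolant degradation | evidence) ≈ 0.009408 / 0.16127 ≈ 0.058
P(operator setup error | evidence) ≈ 0.047579 / 0.16127 ≈ 0.295
The largest is 0.571, so raw-material variation is most probable.

raw-material variation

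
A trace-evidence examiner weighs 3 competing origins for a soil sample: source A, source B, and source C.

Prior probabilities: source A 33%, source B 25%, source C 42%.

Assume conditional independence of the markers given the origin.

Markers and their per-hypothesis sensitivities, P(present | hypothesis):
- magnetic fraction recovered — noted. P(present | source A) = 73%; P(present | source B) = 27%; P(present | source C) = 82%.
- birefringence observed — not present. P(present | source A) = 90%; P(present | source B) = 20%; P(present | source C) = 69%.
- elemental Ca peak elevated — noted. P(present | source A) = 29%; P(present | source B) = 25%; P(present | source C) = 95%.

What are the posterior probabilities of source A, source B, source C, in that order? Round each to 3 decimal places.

Multiply each prior by the joint likelihood of the marker pattern (using 1 − P(present | H) for each absent marker):
  source A: 0.33 × 0.73 × (1 − 0.90) × 0.29 = 0.0069861
  source B: 0.25 × 0.27 × (1 − 0.20) × 0.25 = 0.0135
  source C: 0.42 × 0.82 × (1 − 0.69) × 0.95 = 0.10143
Marginal likelihood of the evidence = 0.12191.
P(source A | evidence) = 0.0069861 / 0.12191 ≈ 0.057
P(source B | evidence) = 0.0135 / 0.12191 ≈ 0.111
P(source C | evidence) = 0.10143 / 0.12191 ≈ 0.832

0.057, 0.111, 0.832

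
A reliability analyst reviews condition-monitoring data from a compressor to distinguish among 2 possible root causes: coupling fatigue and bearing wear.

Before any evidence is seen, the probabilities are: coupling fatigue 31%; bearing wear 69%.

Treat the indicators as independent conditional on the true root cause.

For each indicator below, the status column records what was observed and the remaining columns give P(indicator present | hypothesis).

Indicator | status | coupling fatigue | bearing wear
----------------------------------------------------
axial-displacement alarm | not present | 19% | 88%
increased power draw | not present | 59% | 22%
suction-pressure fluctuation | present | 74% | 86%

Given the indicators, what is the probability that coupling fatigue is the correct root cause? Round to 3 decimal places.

By Bayes' rule with conditional independence, the unnormalized weight for each hypothesis is prior × ∏ likelihoods (using 1 − P(present | H) for each absent indicator):
  coupling fatigue: 0.31 × (1 − 0.19) × (1 − 0.59) × 0.74 = 0.076184
  bearing wear: 0.69 × (1 − 0.88) × (1 − 0.22) × 0.86 = 0.055542
The unnormalized weights sum to 0.13173.
P(coupling fatigue | evidence) = 0.076184 / 0.13173 ≈ 0.578.

0.578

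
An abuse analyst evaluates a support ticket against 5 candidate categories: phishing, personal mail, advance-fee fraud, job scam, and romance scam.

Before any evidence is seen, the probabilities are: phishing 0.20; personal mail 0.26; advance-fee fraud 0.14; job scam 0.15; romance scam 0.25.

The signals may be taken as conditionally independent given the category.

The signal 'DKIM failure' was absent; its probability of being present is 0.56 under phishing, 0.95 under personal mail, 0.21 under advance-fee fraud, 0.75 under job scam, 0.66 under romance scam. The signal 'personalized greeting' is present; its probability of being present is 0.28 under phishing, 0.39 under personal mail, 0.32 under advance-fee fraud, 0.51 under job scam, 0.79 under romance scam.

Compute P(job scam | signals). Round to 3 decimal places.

0.126

By Bayes' rule with conditional independence, the unnormalized weight for each hypothesis is prior × ∏ likelihoods (using 1 − P(present | H) for each absent signal):
  phishing: 0.20 × (1 − 0.56) × 0.28 = 0.02464
  personal mail: 0.26 × (1 − 0.95) × 0.39 = 0.00507
  advance-fee fraud: 0.14 × (1 − 0.21) × 0.32 = 0.035392
  job scam: 0.15 × (1 − 0.75) × 0.51 = 0.019125
  romance scam: 0.25 × (1 − 0.66) × 0.79 = 0.06715
Normalizing constant Z = 0.02464 + 0.00507 + 0.035392 + 0.019125 + 0.06715 = 0.15138.
P(job scam | evidence) = 0.019125 / 0.15138 ≈ 0.126.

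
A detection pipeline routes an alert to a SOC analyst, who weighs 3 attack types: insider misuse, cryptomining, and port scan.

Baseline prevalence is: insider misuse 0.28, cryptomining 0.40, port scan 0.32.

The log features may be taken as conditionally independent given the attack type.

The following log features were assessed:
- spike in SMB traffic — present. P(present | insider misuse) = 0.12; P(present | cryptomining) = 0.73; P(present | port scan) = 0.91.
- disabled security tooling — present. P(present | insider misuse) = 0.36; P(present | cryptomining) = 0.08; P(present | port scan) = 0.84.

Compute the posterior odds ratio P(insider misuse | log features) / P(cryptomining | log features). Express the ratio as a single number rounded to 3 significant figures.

The normalizing constant cancels in an odds ratio, so compute prior × likelihood for the two hypotheses only:
  insider misuse: 0.28 × 0.12 × 0.36 = 0.012096
  cryptomining: 0.40 × 0.73 × 0.08 = 0.02336
Posterior odds = 0.012096 / 0.02336 ≈ 0.518.

0.518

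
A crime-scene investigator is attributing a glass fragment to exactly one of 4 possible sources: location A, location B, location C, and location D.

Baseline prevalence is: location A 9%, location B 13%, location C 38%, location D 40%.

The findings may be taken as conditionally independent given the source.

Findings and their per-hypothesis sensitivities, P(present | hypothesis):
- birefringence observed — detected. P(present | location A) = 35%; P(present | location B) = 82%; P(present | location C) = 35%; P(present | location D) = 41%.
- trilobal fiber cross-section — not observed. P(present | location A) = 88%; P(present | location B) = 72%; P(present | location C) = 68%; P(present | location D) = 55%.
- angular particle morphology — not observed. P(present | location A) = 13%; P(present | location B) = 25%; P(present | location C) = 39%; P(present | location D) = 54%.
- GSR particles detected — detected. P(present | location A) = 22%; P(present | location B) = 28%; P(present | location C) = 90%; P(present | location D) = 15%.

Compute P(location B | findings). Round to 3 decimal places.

0.177

For each hypothesis, the unnormalized posterior weight is prior × product of the finding likelihoods (using 1 − P(present | H) for each absent finding):
  location A: 0.09 × 0.35 × (1 − 0.88) × (1 − 0.13) × 0.22 = 0.00072349
  location B: 0.13 × 0.82 × (1 − 0.72) × (1 − 0.25) × 0.28 = 0.0062681
  location C: 0.38 × 0.35 × (1 − 0.68) × (1 − 0.39) × 0.90 = 0.023365
  location D: 0.40 × 0.41 × (1 − 0.55) × (1 − 0.54) × 0.15 = 0.0050922
Marginal likelihood of the evidence = 0.035449.
P(location B | evidence) = 0.0062681 / 0.035449 ≈ 0.177.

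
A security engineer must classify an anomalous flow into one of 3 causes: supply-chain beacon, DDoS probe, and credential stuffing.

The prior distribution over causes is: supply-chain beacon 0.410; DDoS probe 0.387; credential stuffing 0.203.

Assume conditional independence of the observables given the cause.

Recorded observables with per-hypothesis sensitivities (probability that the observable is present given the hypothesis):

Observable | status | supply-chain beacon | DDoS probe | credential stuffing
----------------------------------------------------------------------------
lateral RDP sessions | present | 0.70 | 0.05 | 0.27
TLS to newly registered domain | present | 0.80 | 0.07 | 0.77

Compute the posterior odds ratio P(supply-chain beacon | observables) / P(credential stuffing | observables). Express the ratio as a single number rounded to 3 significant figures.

The normalizing constant cancels in an odds ratio, so compute prior × likelihood for the two hypotheses only:
  supply-chain beacon: 0.410 × 0.70 × 0.80 = 0.2296
  credential stuffing: 0.203 × 0.27 × 0.77 = 0.042204
Odds(supply-chain beacon : credential stuffing) = 0.2296 / 0.042204 ≈ 5.44.

5.44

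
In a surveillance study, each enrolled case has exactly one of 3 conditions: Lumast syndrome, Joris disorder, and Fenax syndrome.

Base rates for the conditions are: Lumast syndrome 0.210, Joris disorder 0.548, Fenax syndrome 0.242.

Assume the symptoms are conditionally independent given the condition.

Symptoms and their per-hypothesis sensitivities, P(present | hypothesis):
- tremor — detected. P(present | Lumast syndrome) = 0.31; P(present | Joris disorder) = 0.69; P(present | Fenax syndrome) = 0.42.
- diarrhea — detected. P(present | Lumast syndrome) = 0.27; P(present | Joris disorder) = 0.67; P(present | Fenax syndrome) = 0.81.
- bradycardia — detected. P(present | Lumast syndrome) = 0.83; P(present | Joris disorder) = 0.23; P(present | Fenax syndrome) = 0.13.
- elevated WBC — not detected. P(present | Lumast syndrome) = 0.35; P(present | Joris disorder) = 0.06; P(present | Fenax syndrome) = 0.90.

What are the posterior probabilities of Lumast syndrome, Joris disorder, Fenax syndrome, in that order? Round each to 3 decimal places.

For each hypothesis, the unnormalized posterior weight is prior × product of the symptom likelihoods (using 1 − P(present | H) for each absent symptom):
  Lumast syndrome: 0.210 × 0.31 × 0.27 × 0.83 × (1 − 0.35) = 0.0094828
  Joris disorder: 0.548 × 0.69 × 0.67 × 0.23 × (1 − 0.06) = 0.054772
  Fenax syndrome: 0.242 × 0.42 × 0.81 × 0.13 × (1 − 0.90) = 0.0010703
Normalizing constant Z = 0.0094828 + 0.054772 + 0.0010703 = 0.065325.
P(Lumast syndrome | evidence) = 0.0094828 / 0.065325 ≈ 0.145
P(Joris disorder | evidence) = 0.054772 / 0.065325 ≈ 0.838
P(Fenax syndrome | evidence) = 0.0010703 / 0.065325 ≈ 0.016

0.145, 0.838, 0.016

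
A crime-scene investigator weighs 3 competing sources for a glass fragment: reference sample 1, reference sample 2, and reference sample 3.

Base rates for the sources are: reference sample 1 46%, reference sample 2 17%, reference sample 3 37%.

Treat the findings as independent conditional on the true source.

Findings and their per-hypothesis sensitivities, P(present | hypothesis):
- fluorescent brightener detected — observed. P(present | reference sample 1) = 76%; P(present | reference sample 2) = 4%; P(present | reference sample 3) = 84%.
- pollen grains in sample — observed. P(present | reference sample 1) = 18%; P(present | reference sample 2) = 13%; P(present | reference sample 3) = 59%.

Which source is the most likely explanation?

reference sample 3

For each hypothesis, the unnormalized posterior weight is prior × product of the finding likelihoods:
  reference sample 1: 0.46 × 0.76 × 0.18 = 0.062928
  reference sample 2: 0.17 × 0.04 × 0.13 = 0.000884
  reference sample 3: 0.37 × 0.84 × 0.59 = 0.18337
Marginal likelihood of the evidence = 0.24718.
P(reference sample 1 | evidence) ≈ 0.062928 / 0.24718 ≈ 0.255
P(reference sample 2 | evidence) ≈ 0.000884 / 0.24718 ≈ 0.004
P(reference sample 3 | evidence) ≈ 0.18337 / 0.24718 ≈ 0.742
The largest is 0.742, so reference sample 3 is most probable.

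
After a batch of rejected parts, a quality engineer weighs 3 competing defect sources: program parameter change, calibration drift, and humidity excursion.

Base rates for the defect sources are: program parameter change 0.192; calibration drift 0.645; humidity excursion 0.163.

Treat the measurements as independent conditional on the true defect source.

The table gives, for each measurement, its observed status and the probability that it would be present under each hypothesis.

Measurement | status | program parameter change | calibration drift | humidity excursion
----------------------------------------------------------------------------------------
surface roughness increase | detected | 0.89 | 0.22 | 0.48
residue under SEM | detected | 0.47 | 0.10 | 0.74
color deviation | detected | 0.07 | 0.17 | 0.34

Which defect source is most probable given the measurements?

humidity excursion

By Bayes' rule with conditional independence, the unnormalized weight for each hypothesis is prior × ∏ likelihoods:
  program parameter change: 0.192 × 0.89 × 0.47 × 0.07 = 0.005622
  calibration drift: 0.645 × 0.22 × 0.10 × 0.17 = 0.0024123
  humidity excursion: 0.163 × 0.48 × 0.74 × 0.34 = 0.019685
The unnormalized weights sum to 0.027719.
P(program parameter change | evidence) ≈ 0.005622 / 0.027719 ≈ 0.203
P(calibration drift | evidence) ≈ 0.0024123 / 0.027719 ≈ 0.087
P(humidity excursion | evidence) ≈ 0.019685 / 0.027719 ≈ 0.710
The largest is 0.710, so humidity excursion is most probable.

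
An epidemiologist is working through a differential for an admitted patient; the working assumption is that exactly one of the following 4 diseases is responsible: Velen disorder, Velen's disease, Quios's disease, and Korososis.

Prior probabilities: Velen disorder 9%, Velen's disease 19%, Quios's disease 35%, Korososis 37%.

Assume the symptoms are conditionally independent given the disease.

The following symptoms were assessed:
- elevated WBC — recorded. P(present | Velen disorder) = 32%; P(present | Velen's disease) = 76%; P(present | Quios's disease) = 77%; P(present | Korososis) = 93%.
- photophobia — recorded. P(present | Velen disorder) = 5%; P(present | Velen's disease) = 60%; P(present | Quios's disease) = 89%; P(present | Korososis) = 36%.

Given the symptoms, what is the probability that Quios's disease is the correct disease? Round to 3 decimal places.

0.531

By Bayes' rule with conditional independence, the unnormalized weight for each hypothesis is prior × ∏ likelihoods:
  Velen disorder: 0.09 × 0.32 × 0.05 = 0.00144
  Velen's disease: 0.19 × 0.76 × 0.60 = 0.08664
  Quios's disease: 0.35 × 0.77 × 0.89 = 0.23985
  Korososis: 0.37 × 0.93 × 0.36 = 0.12388
The unnormalized weights sum to 0.45181.
P(Quios's disease | evidence) = 0.23985 / 0.45181 ≈ 0.531.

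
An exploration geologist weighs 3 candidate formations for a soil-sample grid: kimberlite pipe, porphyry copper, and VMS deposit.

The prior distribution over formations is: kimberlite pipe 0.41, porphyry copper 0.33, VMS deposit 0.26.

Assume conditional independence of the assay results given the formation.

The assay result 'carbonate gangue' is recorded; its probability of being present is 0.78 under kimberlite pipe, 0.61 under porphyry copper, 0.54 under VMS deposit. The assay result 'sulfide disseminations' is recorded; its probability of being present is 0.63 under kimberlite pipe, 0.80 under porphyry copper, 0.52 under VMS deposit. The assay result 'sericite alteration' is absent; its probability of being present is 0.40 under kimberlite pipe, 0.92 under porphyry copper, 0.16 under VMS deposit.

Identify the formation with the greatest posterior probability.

kimberlite pipe

For each hypothesis, the unnormalized posterior weight is prior × product of the assay result likelihoods (using 1 − P(present | H) for each absent assay result):
  kimberlite pipe: 0.41 × 0.78 × 0.63 × (1 − 0.40) = 0.12088
  porphyry copper: 0.33 × 0.61 × 0.80 × (1 − 0.92) = 0.012883
  VMS deposit: 0.26 × 0.54 × 0.52 × (1 − 0.16) = 0.061327
The unnormalized weights sum to 0.19509.
P(kimberlite pipe | evidence) ≈ 0.12088 / 0.19509 ≈ 0.620
P(porphyry copper | evidence) ≈ 0.012883 / 0.19509 ≈ 0.066
P(VMS deposit | evidence) ≈ 0.061327 / 0.19509 ≈ 0.314
The largest is 0.620, so kimberlite pipe is most probable.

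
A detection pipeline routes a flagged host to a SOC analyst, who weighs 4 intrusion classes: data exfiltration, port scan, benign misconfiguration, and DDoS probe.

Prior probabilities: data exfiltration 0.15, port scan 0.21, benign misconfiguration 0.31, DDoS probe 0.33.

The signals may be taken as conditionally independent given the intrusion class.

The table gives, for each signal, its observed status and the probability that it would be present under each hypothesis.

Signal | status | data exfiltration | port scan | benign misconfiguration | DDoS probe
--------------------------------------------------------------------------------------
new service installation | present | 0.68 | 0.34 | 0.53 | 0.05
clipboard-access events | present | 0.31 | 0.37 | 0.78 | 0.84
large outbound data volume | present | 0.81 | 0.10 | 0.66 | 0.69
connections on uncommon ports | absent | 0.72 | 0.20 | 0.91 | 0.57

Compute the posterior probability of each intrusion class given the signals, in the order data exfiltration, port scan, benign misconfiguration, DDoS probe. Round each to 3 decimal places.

By Bayes' rule with conditional independence, the unnormalized weight for each hypothesis is prior × ∏ likelihoods (using 1 − P(present | H) for each absent signal):
  data exfiltration: 0.15 × 0.68 × 0.31 × 0.81 × (1 − 0.72) = 0.0071714
  port scan: 0.21 × 0.34 × 0.37 × 0.10 × (1 − 0.20) = 0.0021134
  benign misconfiguration: 0.31 × 0.53 × 0.78 × 0.66 × (1 − 0.91) = 0.0076123
  DDoS probe: 0.33 × 0.05 × 0.84 × 0.69 × (1 − 0.57) = 0.0041123
The unnormalized weights sum to 0.021009.
P(data exfiltration | evidence) = 0.0071714 / 0.021009 ≈ 0.341
P(port scan | evidence) = 0.0021134 / 0.021009 ≈ 0.101
P(benign misconfiguration | evidence) = 0.0076123 / 0.021009 ≈ 0.362
P(DDoS probe | evidence) = 0.0041123 / 0.021009 ≈ 0.196

0.341, 0.101, 0.362, 0.196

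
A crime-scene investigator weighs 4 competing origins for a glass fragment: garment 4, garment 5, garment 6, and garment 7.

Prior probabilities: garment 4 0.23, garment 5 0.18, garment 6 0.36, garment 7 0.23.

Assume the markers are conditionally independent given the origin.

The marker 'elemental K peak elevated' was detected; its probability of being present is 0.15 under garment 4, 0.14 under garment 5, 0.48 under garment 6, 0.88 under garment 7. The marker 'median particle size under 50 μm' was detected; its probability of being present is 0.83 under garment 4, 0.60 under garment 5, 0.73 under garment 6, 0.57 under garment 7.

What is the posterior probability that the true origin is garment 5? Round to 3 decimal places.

By Bayes' rule with conditional independence, the unnormalized weight for each hypothesis is prior × ∏ likelihoods:
  garment 4: 0.23 × 0.15 × 0.83 = 0.028635
  garment 5: 0.18 × 0.14 × 0.60 = 0.01512
  garment 6: 0.36 × 0.48 × 0.73 = 0.12614
  garment 7: 0.23 × 0.88 × 0.57 = 0.11537
The unnormalized weights sum to 0.28527.
P(garment 5 | evidence) = 0.01512 / 0.28527 ≈ 0.053.

0.053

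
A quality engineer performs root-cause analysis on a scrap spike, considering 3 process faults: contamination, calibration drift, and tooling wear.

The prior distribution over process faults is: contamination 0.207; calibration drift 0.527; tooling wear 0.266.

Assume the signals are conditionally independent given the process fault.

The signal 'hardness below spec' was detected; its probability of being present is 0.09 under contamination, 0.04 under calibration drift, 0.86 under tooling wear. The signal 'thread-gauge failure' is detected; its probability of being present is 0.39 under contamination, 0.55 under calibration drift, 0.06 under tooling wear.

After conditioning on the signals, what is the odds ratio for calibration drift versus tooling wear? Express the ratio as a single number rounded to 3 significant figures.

The normalizing constant cancels in an odds ratio, so compute prior × likelihood for the two hypotheses only:
  calibration drift: 0.527 × 0.04 × 0.55 = 0.011594
  tooling wear: 0.266 × 0.86 × 0.06 = 0.013726
Odds(calibration drift : tooling wear) = 0.011594 / 0.013726 ≈ 0.845.

0.845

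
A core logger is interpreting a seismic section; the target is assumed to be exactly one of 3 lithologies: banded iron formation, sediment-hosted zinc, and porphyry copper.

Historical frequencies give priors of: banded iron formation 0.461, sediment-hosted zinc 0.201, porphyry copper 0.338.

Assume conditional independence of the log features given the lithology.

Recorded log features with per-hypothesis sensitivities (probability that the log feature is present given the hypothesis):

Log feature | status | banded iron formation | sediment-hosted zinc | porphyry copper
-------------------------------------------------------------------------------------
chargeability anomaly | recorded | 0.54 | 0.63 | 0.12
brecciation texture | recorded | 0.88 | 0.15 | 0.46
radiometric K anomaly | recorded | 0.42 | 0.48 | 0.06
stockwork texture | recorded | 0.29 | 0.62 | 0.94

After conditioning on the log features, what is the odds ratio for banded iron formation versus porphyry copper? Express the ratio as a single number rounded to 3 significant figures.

Posterior odds equal prior odds times the likelihood ratio; only the two competing hypotheses matter.
  banded iron formation: 0.461 × 0.54 × 0.88 × 0.42 × 0.29 = 0.026682
  porphyry copper: 0.338 × 0.12 × 0.46 × 0.06 × 0.94 = 0.0010523
Posterior odds = 0.026682 / 0.0010523 ≈ 25.4.

25.4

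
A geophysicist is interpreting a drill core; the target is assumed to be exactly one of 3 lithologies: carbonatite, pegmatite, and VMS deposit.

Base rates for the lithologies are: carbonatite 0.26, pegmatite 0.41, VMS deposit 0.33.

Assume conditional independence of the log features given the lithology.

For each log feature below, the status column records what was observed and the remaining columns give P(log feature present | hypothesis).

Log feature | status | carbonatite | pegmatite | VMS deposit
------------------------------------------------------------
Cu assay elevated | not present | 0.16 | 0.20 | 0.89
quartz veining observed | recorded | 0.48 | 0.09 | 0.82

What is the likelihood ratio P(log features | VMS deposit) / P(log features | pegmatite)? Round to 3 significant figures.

1.25

Take the product of per-log feature likelihoods under each hypothesis (using 1 − P(present | H) for each absent log feature), then divide.
  VMS deposit: (1 − 0.89) × 0.82 = 0.0902
  pegmatite: (1 − 0.20) × 0.09 = 0.072
Bayes factor = 0.0902 / 0.072 ≈ 1.25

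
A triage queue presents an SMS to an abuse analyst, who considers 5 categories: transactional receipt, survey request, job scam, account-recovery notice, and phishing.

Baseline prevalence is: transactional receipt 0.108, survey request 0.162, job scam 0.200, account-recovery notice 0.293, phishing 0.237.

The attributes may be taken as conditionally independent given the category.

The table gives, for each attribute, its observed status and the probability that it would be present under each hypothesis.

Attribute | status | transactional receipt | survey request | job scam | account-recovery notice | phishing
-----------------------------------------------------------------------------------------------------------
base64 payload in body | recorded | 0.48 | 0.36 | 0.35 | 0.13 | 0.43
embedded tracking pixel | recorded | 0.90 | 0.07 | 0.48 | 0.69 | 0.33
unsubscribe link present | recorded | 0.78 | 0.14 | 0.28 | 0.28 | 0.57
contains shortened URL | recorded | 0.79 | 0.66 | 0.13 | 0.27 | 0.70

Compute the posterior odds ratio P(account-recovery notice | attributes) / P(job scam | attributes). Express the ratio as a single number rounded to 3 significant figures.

Posterior odds equal prior odds times the likelihood ratio; only the two competing hypotheses matter.
  account-recovery notice: 0.293 × 0.13 × 0.69 × 0.28 × 0.27 = 0.0019869
  job scam: 0.200 × 0.35 × 0.48 × 0.28 × 0.13 = 0.001223
Posterior odds = 0.0019869 / 0.001223 ≈ 1.62.

1.62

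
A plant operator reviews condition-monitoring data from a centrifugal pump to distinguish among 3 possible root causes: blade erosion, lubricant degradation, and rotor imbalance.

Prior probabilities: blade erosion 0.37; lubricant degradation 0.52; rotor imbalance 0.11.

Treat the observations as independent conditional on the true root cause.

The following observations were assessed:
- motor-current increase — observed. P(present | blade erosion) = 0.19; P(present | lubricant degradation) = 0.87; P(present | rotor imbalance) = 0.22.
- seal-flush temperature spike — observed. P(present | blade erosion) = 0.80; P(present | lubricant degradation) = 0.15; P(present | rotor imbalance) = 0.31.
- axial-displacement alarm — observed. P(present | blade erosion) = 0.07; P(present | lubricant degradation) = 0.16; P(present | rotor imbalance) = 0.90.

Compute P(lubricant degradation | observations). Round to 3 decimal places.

0.504

Multiply each prior by the joint likelihood of the evidence pattern:
  blade erosion: 0.37 × 0.19 × 0.80 × 0.07 = 0.0039368
  lubricant degradation: 0.52 × 0.87 × 0.15 × 0.16 = 0.010858
  rotor imbalance: 0.11 × 0.22 × 0.31 × 0.90 = 0.0067518
Marginal likelihood of the evidence = 0.021546.
P(lubricant degradation | evidence) = 0.010858 / 0.021546 ≈ 0.504.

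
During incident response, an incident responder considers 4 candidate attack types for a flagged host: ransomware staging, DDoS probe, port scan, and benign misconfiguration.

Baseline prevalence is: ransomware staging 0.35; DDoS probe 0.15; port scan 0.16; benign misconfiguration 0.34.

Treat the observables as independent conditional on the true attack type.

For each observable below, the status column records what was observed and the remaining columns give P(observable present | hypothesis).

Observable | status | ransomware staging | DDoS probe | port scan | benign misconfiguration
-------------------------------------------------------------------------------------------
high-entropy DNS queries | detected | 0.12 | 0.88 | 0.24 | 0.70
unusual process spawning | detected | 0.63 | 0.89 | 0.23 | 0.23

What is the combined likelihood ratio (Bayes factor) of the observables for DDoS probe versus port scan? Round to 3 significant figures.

Take the product of per-observable likelihoods under each hypothesis, then divide.
  DDoS probe: 0.88 × 0.89 = 0.7832
  port scan: 0.24 × 0.23 = 0.0552
Bayes factor = 0.7832 / 0.0552 ≈ 14.2

14.2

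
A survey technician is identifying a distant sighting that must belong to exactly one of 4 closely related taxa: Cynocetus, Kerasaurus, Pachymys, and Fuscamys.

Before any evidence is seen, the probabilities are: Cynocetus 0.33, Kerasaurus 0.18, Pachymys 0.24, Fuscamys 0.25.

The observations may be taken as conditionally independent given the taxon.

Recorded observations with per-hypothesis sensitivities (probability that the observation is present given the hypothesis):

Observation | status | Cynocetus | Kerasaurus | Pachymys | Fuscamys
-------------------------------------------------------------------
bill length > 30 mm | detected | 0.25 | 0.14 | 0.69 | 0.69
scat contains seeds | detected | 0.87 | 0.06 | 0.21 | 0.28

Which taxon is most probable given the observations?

Cynocetus

By Bayes' rule with conditional independence, the unnormalized weight for each hypothesis is prior × ∏ likelihoods:
  Cynocetus: 0.33 × 0.25 × 0.87 = 0.071775
  Kerasaurus: 0.18 × 0.14 × 0.06 = 0.001512
  Pachymys: 0.24 × 0.69 × 0.21 = 0.034776
  Fuscamys: 0.25 × 0.69 × 0.28 = 0.0483
Normalizing constant Z = 0.071775 + 0.001512 + 0.034776 + 0.0483 = 0.15636.
P(Cynocetus | evidence) ≈ 0.071775 / 0.15636 ≈ 0.459
P(Kerasaurus | evidence) ≈ 0.001512 / 0.15636 ≈ 0.010
P(Pachymys | evidence) ≈ 0.034776 / 0.15636 ≈ 0.222
P(Fuscamys | evidence) ≈ 0.0483 / 0.15636 ≈ 0.309
The largest is 0.459, so Cynocetus is most probable.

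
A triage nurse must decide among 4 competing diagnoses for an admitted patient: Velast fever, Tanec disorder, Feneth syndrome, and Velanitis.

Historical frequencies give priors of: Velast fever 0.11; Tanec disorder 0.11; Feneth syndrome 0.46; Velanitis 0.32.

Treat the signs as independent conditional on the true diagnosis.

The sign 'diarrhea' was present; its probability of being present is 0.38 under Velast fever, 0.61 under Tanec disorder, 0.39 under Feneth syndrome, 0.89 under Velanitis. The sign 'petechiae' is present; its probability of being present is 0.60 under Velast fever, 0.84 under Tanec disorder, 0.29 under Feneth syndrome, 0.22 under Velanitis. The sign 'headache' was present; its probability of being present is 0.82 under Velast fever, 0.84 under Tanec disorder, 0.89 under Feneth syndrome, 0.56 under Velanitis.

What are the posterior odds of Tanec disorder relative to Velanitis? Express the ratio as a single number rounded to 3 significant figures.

1.35

Posterior odds equal prior odds times the likelihood ratio; only the two competing hypotheses matter.
  Tanec disorder: 0.11 × 0.61 × 0.84 × 0.84 = 0.047346
  Velanitis: 0.32 × 0.89 × 0.22 × 0.56 = 0.035087
Posterior odds = 0.047346 / 0.035087 ≈ 1.35.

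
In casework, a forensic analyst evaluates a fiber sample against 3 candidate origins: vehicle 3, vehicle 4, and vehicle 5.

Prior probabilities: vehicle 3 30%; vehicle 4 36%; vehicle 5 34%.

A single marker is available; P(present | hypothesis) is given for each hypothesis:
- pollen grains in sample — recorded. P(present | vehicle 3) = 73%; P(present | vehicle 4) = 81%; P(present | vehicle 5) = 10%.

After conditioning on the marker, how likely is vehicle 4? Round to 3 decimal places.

For each hypothesis, the unnormalized posterior weight is prior × likelihood:
  vehicle 3: 0.30 × 0.73 = 0.219
  vehicle 4: 0.36 × 0.81 = 0.2916
  vehicle 5: 0.34 × 0.10 = 0.034
Normalizing constant Z = 0.219 + 0.2916 + 0.034 = 0.5446.
P(vehicle 4 | evidence) = 0.2916 / 0.5446 ≈ 0.535.

0.535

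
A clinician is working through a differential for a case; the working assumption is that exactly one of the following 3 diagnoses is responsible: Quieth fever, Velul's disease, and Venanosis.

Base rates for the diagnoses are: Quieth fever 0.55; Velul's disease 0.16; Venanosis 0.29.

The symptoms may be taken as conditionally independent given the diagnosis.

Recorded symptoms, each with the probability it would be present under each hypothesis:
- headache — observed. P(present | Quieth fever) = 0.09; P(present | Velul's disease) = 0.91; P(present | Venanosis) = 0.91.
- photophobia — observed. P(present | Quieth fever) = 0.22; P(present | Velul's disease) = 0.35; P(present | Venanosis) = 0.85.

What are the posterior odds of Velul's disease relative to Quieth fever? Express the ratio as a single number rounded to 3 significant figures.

4.68

Unnormalized posterior weight (prior times the symptom likelihoods) for each of the two hypotheses:
  Velul's disease: 0.16 × 0.91 × 0.35 = 0.05096
  Quieth fever: 0.55 × 0.09 × 0.22 = 0.01089
Odds(Velul's disease : Quieth fever) = 0.05096 / 0.01089 ≈ 4.68.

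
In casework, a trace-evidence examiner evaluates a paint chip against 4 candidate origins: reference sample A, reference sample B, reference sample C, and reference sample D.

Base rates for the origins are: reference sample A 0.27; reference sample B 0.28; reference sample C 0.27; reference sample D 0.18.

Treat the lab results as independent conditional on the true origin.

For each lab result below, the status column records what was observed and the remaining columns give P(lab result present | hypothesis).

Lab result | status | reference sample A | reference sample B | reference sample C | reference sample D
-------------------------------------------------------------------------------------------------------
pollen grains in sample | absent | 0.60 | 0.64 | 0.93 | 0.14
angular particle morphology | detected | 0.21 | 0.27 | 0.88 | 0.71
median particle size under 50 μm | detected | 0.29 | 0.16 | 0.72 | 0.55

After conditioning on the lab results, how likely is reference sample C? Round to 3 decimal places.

0.144

For each hypothesis, the unnormalized posterior weight is prior × product of the lab result likelihoods (using 1 − P(present | H) for each absent lab result):
  reference sample A: 0.27 × (1 − 0.60) × 0.21 × 0.29 = 0.0065772
  reference sample B: 0.28 × (1 − 0.64) × 0.27 × 0.16 = 0.0043546
  reference sample C: 0.27 × (1 − 0.93) × 0.88 × 0.72 = 0.011975
  reference sample D: 0.18 × (1 − 0.14) × 0.71 × 0.55 = 0.060449
Marginal likelihood of the evidence = 0.083356.
P(reference sample C | evidence) = 0.011975 / 0.083356 ≈ 0.144.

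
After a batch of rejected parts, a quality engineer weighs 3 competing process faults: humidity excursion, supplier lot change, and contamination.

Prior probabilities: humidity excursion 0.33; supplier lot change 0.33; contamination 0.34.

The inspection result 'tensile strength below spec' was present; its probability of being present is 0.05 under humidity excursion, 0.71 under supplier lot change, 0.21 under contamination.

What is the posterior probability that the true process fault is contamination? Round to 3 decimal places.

By Bayes' rule, the unnormalized weight for each hypothesis is prior × likelihood:
  humidity excursion: 0.33 × 0.05 = 0.0165
  supplier lot change: 0.33 × 0.71 = 0.2343
  contamination: 0.34 × 0.21 = 0.0714
Marginal likelihood of the evidence = 0.3222.
P(contamination | evidence) = 0.0714 / 0.3222 ≈ 0.222.

0.222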